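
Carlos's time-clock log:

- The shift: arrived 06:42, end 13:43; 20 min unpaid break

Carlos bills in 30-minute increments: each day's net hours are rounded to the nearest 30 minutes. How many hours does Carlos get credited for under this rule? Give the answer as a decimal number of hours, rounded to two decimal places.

6.50 hours

The shift: 06:42–13:43 = 7 h 1 min − 20 min = 6 h 41 min → rounds to 6 h 30 min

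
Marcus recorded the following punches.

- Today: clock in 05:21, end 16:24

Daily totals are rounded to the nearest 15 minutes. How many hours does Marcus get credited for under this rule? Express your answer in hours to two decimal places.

Today: 05:21–16:24 = 11 h 3 min → rounds to 11 h 0 min

11.00 hours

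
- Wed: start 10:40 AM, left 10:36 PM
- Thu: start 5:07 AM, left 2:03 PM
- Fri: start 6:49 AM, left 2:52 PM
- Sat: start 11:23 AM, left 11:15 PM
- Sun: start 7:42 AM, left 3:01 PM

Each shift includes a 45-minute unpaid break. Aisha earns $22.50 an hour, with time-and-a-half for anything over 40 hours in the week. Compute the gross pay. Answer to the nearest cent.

$1046.81

Wed: 10:40 AM–10:36 PM = 11 h 56 min; less 45 min break → 11 h 11 min
Thu: 5:07 AM–2:03 PM = 8 h 56 min; less 45 min break → 8 h 11 min
Fri: 6:49 AM–2:52 PM = 8 h 3 min; less 45 min break → 7 h 18 min
Sat: 11:23 AM–11:15 PM = 11 h 52 min; less 45 min break → 11 h 7 min
Sun: 7:42 AM–3:01 PM = 7 h 19 min; less 45 min break → 6 h 34 min
Total worked: 44 h 21 min = 2661 min.
Regular 40 h 0 min = 2400 min at $22.50/h; overtime 4 h 21 min = 261 min at $33.75/h.
Pay = (2400 × $22.50 + 261 × $33.75) ÷ 60 = $1046.81.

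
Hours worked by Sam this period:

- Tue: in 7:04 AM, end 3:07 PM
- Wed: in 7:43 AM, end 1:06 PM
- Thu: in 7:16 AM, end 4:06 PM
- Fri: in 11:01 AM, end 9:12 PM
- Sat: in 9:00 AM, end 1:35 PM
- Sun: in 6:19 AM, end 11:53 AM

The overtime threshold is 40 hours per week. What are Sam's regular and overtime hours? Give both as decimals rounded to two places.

Regular 40.00 hours, overtime 2.60 hours

Tue: 7:04 AM–3:07 PM = 8 h 3 min
Wed: 7:43 AM–1:06 PM = 5 h 23 min
Thu: 7:16 AM–4:06 PM = 8 h 50 min
Fri: 11:01 AM–9:12 PM = 10 h 11 min
Sat: 9:00 AM–1:35 PM = 4 h 35 min
Sun: 6:19 AM–11:53 AM = 5 h 34 min
Total worked: 42 h 36 min = 42.60 h.
Threshold 40 h → overtime 2 h 36 min, regular 40 h 0 min.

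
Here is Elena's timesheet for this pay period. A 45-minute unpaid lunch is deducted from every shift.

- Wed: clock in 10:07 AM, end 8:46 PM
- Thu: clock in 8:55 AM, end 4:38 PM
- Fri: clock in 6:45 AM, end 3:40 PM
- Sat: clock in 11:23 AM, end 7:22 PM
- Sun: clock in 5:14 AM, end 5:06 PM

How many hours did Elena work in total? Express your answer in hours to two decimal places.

Wed: 10:07 AM–8:46 PM = 10 h 39 min; less 45 min break → 9 h 54 min
Thu: 8:55 AM–4:38 PM = 7 h 43 min; less 45 min break → 6 h 58 min
Fri: 6:45 AM–3:40 PM = 8 h 55 min; less 45 min break → 8 h 10 min
Sat: 11:23 AM–7:22 PM = 7 h 59 min; less 45 min break → 7 h 14 min
Sun: 5:14 AM–5:06 PM = 11 h 52 min; less 45 min break → 11 h 7 min
Total: 9 h 54 min + 6 h 58 min + 8 h 10 min + 7 h 14 min + 11 h 7 min = 43 h 23 min.

43.38 hours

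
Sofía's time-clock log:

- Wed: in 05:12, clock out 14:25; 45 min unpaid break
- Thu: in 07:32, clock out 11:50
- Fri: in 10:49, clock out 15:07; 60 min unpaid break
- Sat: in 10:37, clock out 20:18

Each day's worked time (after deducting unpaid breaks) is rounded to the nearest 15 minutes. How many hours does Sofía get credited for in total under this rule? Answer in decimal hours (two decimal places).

Wed: 05:12–14:25 = 9 h 13 min − 45 min = 8 h 28 min → rounds to 8 h 30 min
Thu: 07:32–11:50 = 4 h 18 min → rounds to 4 h 15 min
Fri: 10:49–15:07 = 4 h 18 min − 60 min = 3 h 18 min → rounds to 3 h 15 min
Sat: 10:37–20:18 = 9 h 41 min → rounds to 9 h 45 min
Total credited: 25 h 45 min.

25.75 hours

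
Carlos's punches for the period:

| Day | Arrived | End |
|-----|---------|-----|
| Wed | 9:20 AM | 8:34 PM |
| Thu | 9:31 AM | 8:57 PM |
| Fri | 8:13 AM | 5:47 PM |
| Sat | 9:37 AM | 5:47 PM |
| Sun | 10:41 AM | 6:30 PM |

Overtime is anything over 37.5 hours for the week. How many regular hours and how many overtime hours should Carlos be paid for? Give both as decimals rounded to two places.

Regular 37.50 hours, overtime 10.72 hours

Wed: 9:20 AM–8:34 PM = 11 h 14 min
Thu: 9:31 AM–8:57 PM = 11 h 26 min
Fri: 8:13 AM–5:47 PM = 9 h 34 min
Sat: 9:37 AM–5:47 PM = 8 h 10 min
Sun: 10:41 AM–6:30 PM = 7 h 49 min
Total worked: 48 h 13 min = 48.22 h.
Threshold 37.5 h → overtime 10 h 43 min, regular 37 h 30 min.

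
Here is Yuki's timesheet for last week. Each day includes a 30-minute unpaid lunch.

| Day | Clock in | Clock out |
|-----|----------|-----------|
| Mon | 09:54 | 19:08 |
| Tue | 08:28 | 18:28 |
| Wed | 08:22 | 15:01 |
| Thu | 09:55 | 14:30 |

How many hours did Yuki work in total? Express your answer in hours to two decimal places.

Mon: 09:54–19:08 = 9 h 14 min; less 30 min break → 8 h 44 min
Tue: 08:28–18:28 = 10 h 0 min; less 30 min break → 9 h 30 min
Wed: 08:22–15:01 = 6 h 39 min; less 30 min break → 6 h 9 min
Thu: 09:55–14:30 = 4 h 35 min; less 30 min break → 4 h 5 min
Total: 8 h 44 min + 9 h 30 min + 6 h 9 min + 4 h 5 min = 28 h 28 min.

28.47 hours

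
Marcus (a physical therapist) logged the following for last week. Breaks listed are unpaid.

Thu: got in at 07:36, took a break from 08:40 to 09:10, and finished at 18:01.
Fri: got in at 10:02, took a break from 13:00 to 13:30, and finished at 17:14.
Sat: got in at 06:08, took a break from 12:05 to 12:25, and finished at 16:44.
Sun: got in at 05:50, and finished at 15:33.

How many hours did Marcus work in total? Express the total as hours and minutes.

36 h 36 min

Thu: 07:36–18:01 = 10 h 25 min; less 30 min break → 9 h 55 min
Fri: 10:02–17:14 = 7 h 12 min; less 30 min break → 6 h 42 min
Sat: 06:08–16:44 = 10 h 36 min; less 20 min break → 10 h 16 min
Sun: 05:50–15:33 = 9 h 43 min
Total: 9 h 55 min + 6 h 42 min + 10 h 16 min + 9 h 43 min = 36 h 36 min.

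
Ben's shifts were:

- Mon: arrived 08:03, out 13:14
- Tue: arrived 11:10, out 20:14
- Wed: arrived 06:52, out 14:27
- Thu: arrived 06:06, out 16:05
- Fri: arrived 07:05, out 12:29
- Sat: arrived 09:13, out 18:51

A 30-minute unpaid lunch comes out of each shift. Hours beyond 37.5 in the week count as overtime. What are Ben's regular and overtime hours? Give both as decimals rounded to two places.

Regular 37.50 hours, overtime 6.35 hours

Mon: 08:03–13:14 = 5 h 11 min; less 30 min break → 4 h 41 min
Tue: 11:10–20:14 = 9 h 4 min; less 30 min break → 8 h 34 min
Wed: 06:52–14:27 = 7 h 35 min; less 30 min break → 7 h 5 min
Thu: 06:06–16:05 = 9 h 59 min; less 30 min break → 9 h 29 min
Fri: 07:05–12:29 = 5 h 24 min; less 30 min break → 4 h 54 min
Sat: 09:13–18:51 = 9 h 38 min; less 30 min break → 9 h 8 min
Total worked: 43 h 51 min = 43.85 h.
Threshold 37.5 h → overtime 6 h 21 min, regular 37 h 30 min.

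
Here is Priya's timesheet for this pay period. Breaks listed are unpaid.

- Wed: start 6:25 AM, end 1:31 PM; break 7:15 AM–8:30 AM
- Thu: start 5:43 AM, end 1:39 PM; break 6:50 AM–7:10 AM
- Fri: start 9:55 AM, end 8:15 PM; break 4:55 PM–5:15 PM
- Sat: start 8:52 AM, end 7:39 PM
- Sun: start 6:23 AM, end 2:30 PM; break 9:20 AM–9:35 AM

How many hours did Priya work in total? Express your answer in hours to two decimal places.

42.10 hours

Wed: 6:25 AM–1:31 PM = 7 h 6 min; less 75 min break → 5 h 51 min
Thu: 5:43 AM–1:39 PM = 7 h 56 min; less 20 min break → 7 h 36 min
Fri: 9:55 AM–8:15 PM = 10 h 20 min; less 20 min break → 10 h 0 min
Sat: 8:52 AM–7:39 PM = 10 h 47 min
Sun: 6:23 AM–2:30 PM = 8 h 7 min; less 15 min break → 7 h 52 min
Total: 5 h 51 min + 7 h 36 min + 10 h 0 min + 10 h 47 min + 7 h 52 min = 42 h 6 min.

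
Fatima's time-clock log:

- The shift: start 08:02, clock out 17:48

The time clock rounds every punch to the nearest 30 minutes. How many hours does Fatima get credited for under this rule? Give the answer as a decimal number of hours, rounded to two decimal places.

The shift: in 08:02→08:00, out 17:48→18:00; 10 h 0 min

10.00 hours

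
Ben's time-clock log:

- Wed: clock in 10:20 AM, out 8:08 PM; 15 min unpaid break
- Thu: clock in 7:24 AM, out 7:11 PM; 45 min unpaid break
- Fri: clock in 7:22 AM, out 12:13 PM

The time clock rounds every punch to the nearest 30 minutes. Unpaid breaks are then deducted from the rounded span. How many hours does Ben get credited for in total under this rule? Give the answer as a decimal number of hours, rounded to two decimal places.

Wed: in 10:20 AM→10:30 AM, out 8:08 PM→8:00 PM; 9 h 30 min − 15 min = 9 h 15 min
Thu: in 7:24 AM→7:30 AM, out 7:11 PM→7:00 PM; 11 h 30 min − 45 min = 10 h 45 min
Fri: in 7:22 AM→7:30 AM, out 12:13 PM→12:00 PM; 4 h 30 min
Total credited: 24 h 30 min.

24.50 hours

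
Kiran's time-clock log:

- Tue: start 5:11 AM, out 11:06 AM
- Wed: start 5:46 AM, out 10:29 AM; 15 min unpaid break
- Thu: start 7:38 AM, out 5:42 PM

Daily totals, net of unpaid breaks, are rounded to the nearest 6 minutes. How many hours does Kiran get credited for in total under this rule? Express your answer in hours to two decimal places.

20.50 hours

Tue: 5:11 AM–11:06 AM = 5 h 55 min → rounds to 5 h 54 min
Wed: 5:46 AM–10:29 AM = 4 h 43 min − 15 min = 4 h 28 min → rounds to 4 h 30 min
Thu: 7:38 AM–5:42 PM = 10 h 4 min → rounds to 10 h 6 min
Total credited: 20 h 30 min.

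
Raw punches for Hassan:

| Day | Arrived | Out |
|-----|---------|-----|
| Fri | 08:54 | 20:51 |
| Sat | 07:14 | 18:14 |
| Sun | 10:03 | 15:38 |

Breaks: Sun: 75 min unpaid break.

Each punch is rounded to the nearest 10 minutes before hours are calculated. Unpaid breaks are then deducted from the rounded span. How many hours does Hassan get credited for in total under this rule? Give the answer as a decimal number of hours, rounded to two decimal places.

27.42 hours

Fri: in 08:54→08:50, out 20:51→20:50; 12 h 0 min
Sat: in 07:14→07:10, out 18:14→18:10; 11 h 0 min
Sun: in 10:03→10:00, out 15:38→15:40; 5 h 40 min − 75 min = 4 h 25 min
Total credited: 27 h 25 min.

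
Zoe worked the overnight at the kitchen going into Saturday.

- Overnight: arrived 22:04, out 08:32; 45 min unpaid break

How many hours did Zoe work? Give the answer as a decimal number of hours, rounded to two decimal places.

Overnight: 22:04 → midnight = 1 h 56 min; midnight → 08:32 = 8 h 32 min; span 10 h 28 min; less 45 min break → 9 h 43 min

9.72 hours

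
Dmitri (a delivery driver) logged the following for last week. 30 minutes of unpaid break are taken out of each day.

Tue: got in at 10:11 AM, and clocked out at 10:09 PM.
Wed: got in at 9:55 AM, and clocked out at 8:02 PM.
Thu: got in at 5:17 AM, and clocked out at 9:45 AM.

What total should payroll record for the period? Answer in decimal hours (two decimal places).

25.05 hours

Tue: 10:11 AM–10:09 PM = 11 h 58 min; less 30 min break → 11 h 28 min
Wed: 9:55 AM–8:02 PM = 10 h 7 min; less 30 min break → 9 h 37 min
Thu: 5:17 AM–9:45 AM = 4 h 28 min; less 30 min break → 3 h 58 min
Total: 11 h 28 min + 9 h 37 min + 3 h 58 min = 25 h 3 min.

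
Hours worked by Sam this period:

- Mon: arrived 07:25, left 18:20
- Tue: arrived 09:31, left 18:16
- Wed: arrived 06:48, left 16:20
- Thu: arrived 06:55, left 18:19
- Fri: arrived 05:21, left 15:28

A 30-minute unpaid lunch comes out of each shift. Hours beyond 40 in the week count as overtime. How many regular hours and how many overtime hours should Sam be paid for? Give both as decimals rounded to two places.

Mon: 07:25–18:20 = 10 h 55 min; less 30 min break → 10 h 25 min
Tue: 09:31–18:16 = 8 h 45 min; less 30 min break → 8 h 15 min
Wed: 06:48–16:20 = 9 h 32 min; less 30 min break → 9 h 2 min
Thu: 06:55–18:19 = 11 h 24 min; less 30 min break → 10 h 54 min
Fri: 05:21–15:28 = 10 h 7 min; less 30 min break → 9 h 37 min
Total worked: 48 h 13 min = 48.22 h.
Threshold 40 h → overtime 8 h 13 min, regular 40 h 0 min.

Regular 40.00 hours, overtime 8.22 hours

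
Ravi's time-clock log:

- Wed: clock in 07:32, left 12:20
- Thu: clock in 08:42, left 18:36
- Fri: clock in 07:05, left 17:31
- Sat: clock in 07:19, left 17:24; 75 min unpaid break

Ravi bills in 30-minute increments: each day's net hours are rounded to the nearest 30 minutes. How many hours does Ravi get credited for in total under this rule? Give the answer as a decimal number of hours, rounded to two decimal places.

Wed: 07:32–12:20 = 4 h 48 min → rounds to 5 h 0 min
Thu: 08:42–18:36 = 9 h 54 min → rounds to 10 h 0 min
Fri: 07:05–17:31 = 10 h 26 min → rounds to 10 h 30 min
Sat: 07:19–17:24 = 10 h 5 min − 75 min = 8 h 50 min → rounds to 9 h 0 min
Total credited: 34 h 30 min.

34.50 hours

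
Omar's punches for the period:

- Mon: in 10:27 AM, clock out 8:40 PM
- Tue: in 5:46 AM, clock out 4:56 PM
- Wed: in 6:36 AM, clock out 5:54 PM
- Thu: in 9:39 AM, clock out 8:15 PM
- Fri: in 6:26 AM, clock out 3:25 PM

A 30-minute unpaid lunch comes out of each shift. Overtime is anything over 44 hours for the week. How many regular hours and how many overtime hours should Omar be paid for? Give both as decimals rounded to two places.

Regular 44.00 hours, overtime 5.77 hours

Mon: 10:27 AM–8:40 PM = 10 h 13 min; less 30 min break → 9 h 43 min
Tue: 5:46 AM–4:56 PM = 11 h 10 min; less 30 min break → 10 h 40 min
Wed: 6:36 AM–5:54 PM = 11 h 18 min; less 30 min break → 10 h 48 min
Thu: 9:39 AM–8:15 PM = 10 h 36 min; less 30 min break → 10 h 6 min
Fri: 6:26 AM–3:25 PM = 8 h 59 min; less 30 min break → 8 h 29 min
Total worked: 49 h 46 min = 49.77 h.
Threshold 44 h → overtime 5 h 46 min, regular 44 h 0 min.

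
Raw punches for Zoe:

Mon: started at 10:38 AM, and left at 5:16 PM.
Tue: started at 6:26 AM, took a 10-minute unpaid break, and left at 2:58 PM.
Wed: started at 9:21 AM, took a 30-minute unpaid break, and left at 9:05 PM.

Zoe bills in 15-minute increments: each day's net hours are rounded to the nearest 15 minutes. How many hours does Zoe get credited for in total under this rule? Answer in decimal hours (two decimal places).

26.25 hours

Mon: 10:38 AM–5:16 PM = 6 h 38 min → rounds to 6 h 45 min
Tue: 6:26 AM–2:58 PM = 8 h 32 min − 10 min = 8 h 22 min → rounds to 8 h 15 min
Wed: 9:21 AM–9:05 PM = 11 h 44 min − 30 min = 11 h 14 min → rounds to 11 h 15 min
Total credited: 26 h 15 min.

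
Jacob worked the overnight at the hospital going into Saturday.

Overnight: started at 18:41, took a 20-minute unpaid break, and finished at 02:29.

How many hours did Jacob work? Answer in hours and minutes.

7 h 28 min

Overnight: 18:41 → midnight = 5 h 19 min; midnight → 02:29 = 2 h 29 min; span 7 h 48 min; less 20 min break → 7 h 28 min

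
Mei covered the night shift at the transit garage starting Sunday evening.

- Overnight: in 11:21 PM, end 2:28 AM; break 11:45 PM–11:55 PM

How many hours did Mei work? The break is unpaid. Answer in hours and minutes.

Overnight: 11:21 PM → midnight = 0 h 39 min; midnight → 2:28 AM = 2 h 28 min; span 3 h 7 min; less 10 min break → 2 h 57 min

2 h 57 min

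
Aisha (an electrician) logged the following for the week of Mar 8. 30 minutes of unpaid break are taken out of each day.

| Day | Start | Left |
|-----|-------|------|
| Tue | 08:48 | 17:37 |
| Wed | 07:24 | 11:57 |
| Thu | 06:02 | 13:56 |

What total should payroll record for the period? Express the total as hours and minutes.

19 h 46 min

Tue: 08:48–17:37 = 8 h 49 min; less 30 min break → 8 h 19 min
Wed: 07:24–11:57 = 4 h 33 min; less 30 min break → 4 h 3 min
Thu: 06:02–13:56 = 7 h 54 min; less 30 min break → 7 h 24 min
Total: 8 h 19 min + 4 h 3 min + 7 h 24 min = 19 h 46 min.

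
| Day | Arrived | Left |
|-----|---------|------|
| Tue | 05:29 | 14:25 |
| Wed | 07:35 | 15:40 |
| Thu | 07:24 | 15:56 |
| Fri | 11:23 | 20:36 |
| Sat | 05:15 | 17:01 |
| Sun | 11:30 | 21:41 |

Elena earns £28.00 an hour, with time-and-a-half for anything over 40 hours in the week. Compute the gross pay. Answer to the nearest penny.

Tue: 05:29–14:25 = 8 h 56 min
Wed: 07:35–15:40 = 8 h 5 min
Thu: 07:24–15:56 = 8 h 32 min
Fri: 11:23–20:36 = 9 h 13 min
Sat: 05:15–17:01 = 11 h 46 min
Sun: 11:30–21:41 = 10 h 11 min
Total worked: 56 h 43 min = 3403 min.
Regular 40 h 0 min = 2400 min at £28.00/h; overtime 16 h 43 min = 1003 min at £42.00/h.
Pay = (2400 × £28.00 + 1003 × £42.00) ÷ 60 = £1822.10.

£1822.10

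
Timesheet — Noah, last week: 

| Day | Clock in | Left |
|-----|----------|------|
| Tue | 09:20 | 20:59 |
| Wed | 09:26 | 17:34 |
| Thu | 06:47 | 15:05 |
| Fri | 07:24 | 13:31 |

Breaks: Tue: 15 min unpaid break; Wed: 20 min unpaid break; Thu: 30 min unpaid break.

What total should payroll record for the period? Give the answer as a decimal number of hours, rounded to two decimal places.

33.12 hours

Tue: 09:20–20:59 = 11 h 39 min; less 15 min break → 11 h 24 min
Wed: 09:26–17:34 = 8 h 8 min; less 20 min break → 7 h 48 min
Thu: 06:47–15:05 = 8 h 18 min; less 30 min break → 7 h 48 min
Fri: 07:24–13:31 = 6 h 7 min
Total: 11 h 24 min + 7 h 48 min + 7 h 48 min + 6 h 7 min = 33 h 7 min.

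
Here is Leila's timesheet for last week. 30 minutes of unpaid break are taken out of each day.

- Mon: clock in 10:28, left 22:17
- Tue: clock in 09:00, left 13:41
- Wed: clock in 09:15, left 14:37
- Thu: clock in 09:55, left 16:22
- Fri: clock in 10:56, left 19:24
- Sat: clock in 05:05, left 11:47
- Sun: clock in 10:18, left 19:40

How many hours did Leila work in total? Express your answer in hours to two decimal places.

49.35 hours

Mon: 10:28–22:17 = 11 h 49 min; less 30 min break → 11 h 19 min
Tue: 09:00–13:41 = 4 h 41 min; less 30 min break → 4 h 11 min
Wed: 09:15–14:37 = 5 h 22 min; less 30 min break → 4 h 52 min
Thu: 09:55–16:22 = 6 h 27 min; less 30 min break → 5 h 57 min
Fri: 10:56–19:24 = 8 h 28 min; less 30 min break → 7 h 58 min
Sat: 05:05–11:47 = 6 h 42 min; less 30 min break → 6 h 12 min
Sun: 10:18–19:40 = 9 h 22 min; less 30 min break → 8 h 52 min
Total: 11 h 19 min + 4 h 11 min + 4 h 52 min + 5 h 57 min + 7 h 58 min + 6 h 12 min + 8 h 52 min = 49 h 21 min.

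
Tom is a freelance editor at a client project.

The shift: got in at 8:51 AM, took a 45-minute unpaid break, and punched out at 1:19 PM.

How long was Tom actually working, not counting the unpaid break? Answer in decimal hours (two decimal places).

The shift: 8:51 AM–1:19 PM = 4 h 28 min; less 45 min break → 3 h 43 min

3.72 hours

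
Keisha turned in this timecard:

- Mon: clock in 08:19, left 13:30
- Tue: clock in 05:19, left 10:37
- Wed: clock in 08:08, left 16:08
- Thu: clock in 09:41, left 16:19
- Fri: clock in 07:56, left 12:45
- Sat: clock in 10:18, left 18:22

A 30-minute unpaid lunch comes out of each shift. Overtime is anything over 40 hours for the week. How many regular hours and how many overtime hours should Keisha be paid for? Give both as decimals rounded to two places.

Mon: 08:19–13:30 = 5 h 11 min; less 30 min break → 4 h 41 min
Tue: 05:19–10:37 = 5 h 18 min; less 30 min break → 4 h 48 min
Wed: 08:08–16:08 = 8 h 0 min; less 30 min break → 7 h 30 min
Thu: 09:41–16:19 = 6 h 38 min; less 30 min break → 6 h 8 min
Fri: 07:56–12:45 = 4 h 49 min; less 30 min break → 4 h 19 min
Sat: 10:18–18:22 = 8 h 4 min; less 30 min break → 7 h 34 min
Total worked: 35 h 0 min = 35.00 h.
Threshold 40 h → overtime 0 h 0 min, regular 35 h 0 min.

Regular 35.00 hours, overtime 0.00 hours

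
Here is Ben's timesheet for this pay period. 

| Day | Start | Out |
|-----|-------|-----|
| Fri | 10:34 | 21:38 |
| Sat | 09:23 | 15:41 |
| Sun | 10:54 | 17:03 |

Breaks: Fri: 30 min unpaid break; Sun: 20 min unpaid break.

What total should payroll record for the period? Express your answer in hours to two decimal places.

Fri: 10:34–21:38 = 11 h 4 min; less 30 min break → 10 h 34 min
Sat: 09:23–15:41 = 6 h 18 min
Sun: 10:54–17:03 = 6 h 9 min; less 20 min break → 5 h 49 min
Total: 10 h 34 min + 6 h 18 min + 5 h 49 min = 22 h 41 min.

22.68 hours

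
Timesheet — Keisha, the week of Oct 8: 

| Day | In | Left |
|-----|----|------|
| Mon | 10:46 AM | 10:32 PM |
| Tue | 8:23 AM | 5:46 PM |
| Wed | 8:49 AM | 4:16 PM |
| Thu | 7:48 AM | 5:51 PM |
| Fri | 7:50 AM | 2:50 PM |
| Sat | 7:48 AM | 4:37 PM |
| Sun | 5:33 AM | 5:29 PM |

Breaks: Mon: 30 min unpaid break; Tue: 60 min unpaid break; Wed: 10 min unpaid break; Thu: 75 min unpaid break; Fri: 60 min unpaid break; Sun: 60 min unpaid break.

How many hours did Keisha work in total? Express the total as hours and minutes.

Mon: 10:46 AM–10:32 PM = 11 h 46 min; less 30 min break → 11 h 16 min
Tue: 8:23 AM–5:46 PM = 9 h 23 min; less 60 min break → 8 h 23 min
Wed: 8:49 AM–4:16 PM = 7 h 27 min; less 10 min break → 7 h 17 min
Thu: 7:48 AM–5:51 PM = 10 h 3 min; less 75 min break → 8 h 48 min
Fri: 7:50 AM–2:50 PM = 7 h 0 min; less 60 min break → 6 h 0 min
Sat: 7:48 AM–4:37 PM = 8 h 49 min
Sun: 5:33 AM–5:29 PM = 11 h 56 min; less 60 min break → 10 h 56 min
Total: 11 h 16 min + 8 h 23 min + 7 h 17 min + 8 h 48 min + 6 h 0 min + 8 h 49 min + 10 h 56 min = 61 h 29 min.

61 h 29 min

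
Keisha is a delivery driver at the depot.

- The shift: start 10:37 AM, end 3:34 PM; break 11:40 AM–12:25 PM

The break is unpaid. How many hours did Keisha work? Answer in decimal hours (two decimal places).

The shift: 10:37 AM–3:34 PM = 4 h 57 min; less 45 min break → 4 h 12 min

4.20 hours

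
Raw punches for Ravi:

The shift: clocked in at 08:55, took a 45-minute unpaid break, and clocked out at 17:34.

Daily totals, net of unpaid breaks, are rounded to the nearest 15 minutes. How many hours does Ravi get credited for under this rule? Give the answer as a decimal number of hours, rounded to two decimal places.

8.00 hours

The shift: 08:55–17:34 = 8 h 39 min − 45 min = 7 h 54 min → rounds to 8 h 0 min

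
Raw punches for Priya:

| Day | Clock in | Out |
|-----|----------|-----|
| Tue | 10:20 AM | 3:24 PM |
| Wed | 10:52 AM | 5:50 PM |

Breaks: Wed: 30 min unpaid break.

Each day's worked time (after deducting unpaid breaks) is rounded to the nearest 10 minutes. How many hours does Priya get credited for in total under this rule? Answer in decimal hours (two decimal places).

11.50 hours

Tue: 10:20 AM–3:24 PM = 5 h 4 min → rounds to 5 h 0 min
Wed: 10:52 AM–5:50 PM = 6 h 58 min − 30 min = 6 h 28 min → rounds to 6 h 30 min
Total credited: 11 h 30 min.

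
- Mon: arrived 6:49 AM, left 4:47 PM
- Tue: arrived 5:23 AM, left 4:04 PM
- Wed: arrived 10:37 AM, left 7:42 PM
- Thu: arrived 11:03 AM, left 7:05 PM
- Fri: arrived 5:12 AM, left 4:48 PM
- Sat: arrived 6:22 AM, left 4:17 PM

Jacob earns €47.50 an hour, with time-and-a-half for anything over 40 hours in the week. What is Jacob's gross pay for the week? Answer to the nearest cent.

€3273.94

Mon: 6:49 AM–4:47 PM = 9 h 58 min
Tue: 5:23 AM–4:04 PM = 10 h 41 min
Wed: 10:37 AM–7:42 PM = 9 h 5 min
Thu: 11:03 AM–7:05 PM = 8 h 2 min
Fri: 5:12 AM–4:48 PM = 11 h 36 min
Sat: 6:22 AM–4:17 PM = 9 h 55 min
Total worked: 59 h 17 min = 3557 min.
Regular 40 h 0 min = 2400 min at €47.50/h; overtime 19 h 17 min = 1157 min at €71.25/h.
Pay = (2400 × €47.50 + 1157 × €71.25) ÷ 60 = €3273.94.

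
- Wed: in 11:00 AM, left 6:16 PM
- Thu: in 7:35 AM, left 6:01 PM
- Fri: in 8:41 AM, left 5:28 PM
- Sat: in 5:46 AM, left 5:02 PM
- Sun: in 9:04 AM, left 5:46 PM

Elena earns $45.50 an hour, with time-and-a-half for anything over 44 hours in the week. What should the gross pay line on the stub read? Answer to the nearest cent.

Wed: 11:00 AM–6:16 PM = 7 h 16 min
Thu: 7:35 AM–6:01 PM = 10 h 26 min
Fri: 8:41 AM–5:28 PM = 8 h 47 min
Sat: 5:46 AM–5:02 PM = 11 h 16 min
Sun: 9:04 AM–5:46 PM = 8 h 42 min
Total worked: 46 h 27 min = 2787 min.
Regular 44 h 0 min = 2640 min at $45.50/h; overtime 2 h 27 min = 147 min at $68.25/h.
Pay = (2640 × $45.50 + 147 × $68.25) ÷ 60 = $2169.21.

$2169.21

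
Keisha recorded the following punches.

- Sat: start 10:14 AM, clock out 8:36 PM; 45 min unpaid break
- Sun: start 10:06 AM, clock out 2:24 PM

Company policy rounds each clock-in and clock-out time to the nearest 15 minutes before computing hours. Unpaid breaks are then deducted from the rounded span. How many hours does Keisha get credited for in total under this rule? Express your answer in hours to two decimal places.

14.00 hours

Sat: in 10:14 AM→10:15 AM, out 8:36 PM→8:30 PM; 10 h 15 min − 45 min = 9 h 30 min
Sun: in 10:06 AM→10:00 AM, out 2:24 PM→2:30 PM; 4 h 30 min
Total credited: 14 h 0 min.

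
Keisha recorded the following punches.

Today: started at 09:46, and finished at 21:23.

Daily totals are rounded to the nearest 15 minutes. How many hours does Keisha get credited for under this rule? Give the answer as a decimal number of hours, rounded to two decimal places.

11.50 hours

Today: 09:46–21:23 = 11 h 37 min → rounds to 11 h 30 min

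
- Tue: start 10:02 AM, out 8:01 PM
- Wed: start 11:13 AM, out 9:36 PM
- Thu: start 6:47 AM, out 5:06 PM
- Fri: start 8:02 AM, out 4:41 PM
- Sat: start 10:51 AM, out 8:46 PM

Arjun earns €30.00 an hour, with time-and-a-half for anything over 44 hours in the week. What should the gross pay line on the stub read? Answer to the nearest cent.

Tue: 10:02 AM–8:01 PM = 9 h 59 min
Wed: 11:13 AM–9:36 PM = 10 h 23 min
Thu: 6:47 AM–5:06 PM = 10 h 19 min
Fri: 8:02 AM–4:41 PM = 8 h 39 min
Sat: 10:51 AM–8:46 PM = 9 h 55 min
Total worked: 49 h 15 min = 2955 min.
Regular 44 h 0 min = 2640 min at €30.00/h; overtime 5 h 15 min = 315 min at €45.00/h.
Pay = (2640 × €30.00 + 315 × €45.00) ÷ 60 = €1556.25.

€1556.25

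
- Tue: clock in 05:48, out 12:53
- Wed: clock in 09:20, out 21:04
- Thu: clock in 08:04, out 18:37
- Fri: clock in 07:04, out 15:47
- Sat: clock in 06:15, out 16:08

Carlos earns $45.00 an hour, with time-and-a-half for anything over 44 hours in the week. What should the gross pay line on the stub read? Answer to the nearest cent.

Tue: 05:48–12:53 = 7 h 5 min
Wed: 09:20–21:04 = 11 h 44 min
Thu: 08:04–18:37 = 10 h 33 min
Fri: 07:04–15:47 = 8 h 43 min
Sat: 06:15–16:08 = 9 h 53 min
Total worked: 47 h 58 min = 2878 min.
Regular 44 h 0 min = 2640 min at $45.00/h; overtime 3 h 58 min = 238 min at $67.50/h.
Pay = (2640 × $45.00 + 238 × $67.50) ÷ 60 = $2247.75.

$2247.75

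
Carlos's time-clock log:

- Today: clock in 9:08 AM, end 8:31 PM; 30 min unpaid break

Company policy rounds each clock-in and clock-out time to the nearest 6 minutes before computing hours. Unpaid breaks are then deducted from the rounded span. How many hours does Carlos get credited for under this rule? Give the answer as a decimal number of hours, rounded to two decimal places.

Today: in 9:08 AM→9:06 AM, out 8:31 PM→8:30 PM; 11 h 24 min − 30 min = 10 h 54 min

10.90 hours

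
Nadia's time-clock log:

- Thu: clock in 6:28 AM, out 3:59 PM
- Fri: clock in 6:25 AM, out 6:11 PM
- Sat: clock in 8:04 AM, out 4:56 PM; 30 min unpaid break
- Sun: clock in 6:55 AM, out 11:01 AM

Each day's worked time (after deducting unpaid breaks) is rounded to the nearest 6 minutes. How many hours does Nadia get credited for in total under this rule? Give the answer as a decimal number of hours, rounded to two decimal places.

Thu: 6:28 AM–3:59 PM = 9 h 31 min → rounds to 9 h 30 min
Fri: 6:25 AM–6:11 PM = 11 h 46 min → rounds to 11 h 48 min
Sat: 8:04 AM–4:56 PM = 8 h 52 min − 30 min = 8 h 22 min → rounds to 8 h 24 min
Sun: 6:55 AM–11:01 AM = 4 h 6 min → rounds to 4 h 6 min
Total credited: 33 h 48 min.

33.80 hours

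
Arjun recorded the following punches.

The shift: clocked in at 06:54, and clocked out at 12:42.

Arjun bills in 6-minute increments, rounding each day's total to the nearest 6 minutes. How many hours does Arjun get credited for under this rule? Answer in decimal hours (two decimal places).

5.80 hours

The shift: 06:54–12:42 = 5 h 48 min → rounds to 5 h 48 min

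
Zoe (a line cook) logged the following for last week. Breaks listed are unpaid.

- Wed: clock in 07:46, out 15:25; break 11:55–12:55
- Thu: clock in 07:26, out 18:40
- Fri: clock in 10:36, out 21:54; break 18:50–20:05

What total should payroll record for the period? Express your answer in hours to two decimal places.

Wed: 07:46–15:25 = 7 h 39 min; less 60 min break → 6 h 39 min
Thu: 07:26–18:40 = 11 h 14 min
Fri: 10:36–21:54 = 11 h 18 min; less 75 min break → 10 h 3 min
Total: 6 h 39 min + 11 h 14 min + 10 h 3 min = 27 h 56 min.

27.93 hours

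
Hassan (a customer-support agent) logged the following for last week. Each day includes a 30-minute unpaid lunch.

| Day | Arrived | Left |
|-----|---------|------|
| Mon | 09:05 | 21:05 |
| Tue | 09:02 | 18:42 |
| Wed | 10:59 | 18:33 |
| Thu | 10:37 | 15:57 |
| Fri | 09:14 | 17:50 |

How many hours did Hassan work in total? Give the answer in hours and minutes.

40 h 40 min

Mon: 09:05–21:05 = 12 h 0 min; less 30 min break → 11 h 30 min
Tue: 09:02–18:42 = 9 h 40 min; less 30 min break → 9 h 10 min
Wed: 10:59–18:33 = 7 h 34 min; less 30 min break → 7 h 4 min
Thu: 10:37–15:57 = 5 h 20 min; less 30 min break → 4 h 50 min
Fri: 09:14–17:50 = 8 h 36 min; less 30 min break → 8 h 6 min
Total: 11 h 30 min + 9 h 10 min + 7 h 4 min + 4 h 50 min + 8 h 6 min = 40 h 40 min.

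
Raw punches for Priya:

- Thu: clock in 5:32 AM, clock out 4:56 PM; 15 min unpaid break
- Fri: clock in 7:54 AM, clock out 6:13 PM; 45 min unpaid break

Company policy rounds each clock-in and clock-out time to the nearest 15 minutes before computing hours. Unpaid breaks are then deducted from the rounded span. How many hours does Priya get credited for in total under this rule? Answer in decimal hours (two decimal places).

20.75 hours

Thu: in 5:32 AM→5:30 AM, out 4:56 PM→5:00 PM; 11 h 30 min − 15 min = 11 h 15 min
Fri: in 7:54 AM→8:00 AM, out 6:13 PM→6:15 PM; 10 h 15 min − 45 min = 9 h 30 min
Total credited: 20 h 45 min.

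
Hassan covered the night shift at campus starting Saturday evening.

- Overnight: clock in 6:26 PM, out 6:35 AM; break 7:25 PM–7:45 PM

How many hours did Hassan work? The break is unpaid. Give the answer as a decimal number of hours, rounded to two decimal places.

Overnight: 6:26 PM → midnight = 5 h 34 min; midnight → 6:35 AM = 6 h 35 min; span 12 h 9 min; less 20 min break → 11 h 49 min

11.82 hours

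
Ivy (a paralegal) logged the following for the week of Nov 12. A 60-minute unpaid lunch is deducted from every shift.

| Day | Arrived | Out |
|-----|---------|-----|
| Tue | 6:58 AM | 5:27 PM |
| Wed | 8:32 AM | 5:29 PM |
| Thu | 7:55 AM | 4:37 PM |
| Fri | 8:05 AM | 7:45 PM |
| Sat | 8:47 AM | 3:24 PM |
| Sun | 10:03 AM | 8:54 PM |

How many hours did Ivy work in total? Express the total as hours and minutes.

Tue: 6:58 AM–5:27 PM = 10 h 29 min; less 60 min break → 9 h 29 min
Wed: 8:32 AM–5:29 PM = 8 h 57 min; less 60 min break → 7 h 57 min
Thu: 7:55 AM–4:37 PM = 8 h 42 min; less 60 min break → 7 h 42 min
Fri: 8:05 AM–7:45 PM = 11 h 40 min; less 60 min break → 10 h 40 min
Sat: 8:47 AM–3:24 PM = 6 h 37 min; less 60 min break → 5 h 37 min
Sun: 10:03 AM–8:54 PM = 10 h 51 min; less 60 min break → 9 h 51 min
Total: 9 h 29 min + 7 h 57 min + 7 h 42 min + 10 h 40 min + 5 h 37 min + 9 h 51 min = 51 h 16 min.

51 h 16 min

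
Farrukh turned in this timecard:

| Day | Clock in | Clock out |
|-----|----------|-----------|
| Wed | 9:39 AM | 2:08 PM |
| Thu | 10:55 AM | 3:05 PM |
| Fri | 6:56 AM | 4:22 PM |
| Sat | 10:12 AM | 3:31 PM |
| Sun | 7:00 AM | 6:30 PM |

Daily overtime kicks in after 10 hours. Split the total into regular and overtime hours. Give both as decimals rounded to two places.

Wed: 9:39 AM–2:08 PM = 4 h 29 min
Thu: 10:55 AM–3:05 PM = 4 h 10 min
Fri: 6:56 AM–4:22 PM = 9 h 26 min
Sat: 10:12 AM–3:31 PM = 5 h 19 min
Sun: 7:00 AM–6:30 PM = 11 h 30 min
Wed reg 4 h 29 min / OT 0 h 0 min; Thu reg 4 h 10 min / OT 0 h 0 min; Fri reg 9 h 26 min / OT 0 h 0 min; Sat reg 5 h 19 min / OT 0 h 0 min; Sun reg 10 h 0 min / OT 1 h 30 min.
Totals: regular 33 h 24 min, overtime 1 h 30 min.

Regular 33.40 hours, overtime 1.50 hours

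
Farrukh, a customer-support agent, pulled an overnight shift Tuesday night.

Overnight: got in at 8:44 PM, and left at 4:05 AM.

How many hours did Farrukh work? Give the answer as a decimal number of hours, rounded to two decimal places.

Overnight: 8:44 PM → midnight = 3 h 16 min; midnight → 4:05 AM = 4 h 5 min; span 7 h 21 min

7.35 hours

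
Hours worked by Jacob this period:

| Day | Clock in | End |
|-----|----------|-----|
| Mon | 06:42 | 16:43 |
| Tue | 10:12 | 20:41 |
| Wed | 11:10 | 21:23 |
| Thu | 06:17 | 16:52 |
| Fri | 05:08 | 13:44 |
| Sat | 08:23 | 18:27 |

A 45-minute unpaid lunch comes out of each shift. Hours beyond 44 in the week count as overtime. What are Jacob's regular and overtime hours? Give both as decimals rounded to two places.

Regular 44.00 hours, overtime 11.47 hours

Mon: 06:42–16:43 = 10 h 1 min; less 45 min break → 9 h 16 min
Tue: 10:12–20:41 = 10 h 29 min; less 45 min break → 9 h 44 min
Wed: 11:10–21:23 = 10 h 13 min; less 45 min break → 9 h 28 min
Thu: 06:17–16:52 = 10 h 35 min; less 45 min break → 9 h 50 min
Fri: 05:08–13:44 = 8 h 36 min; less 45 min break → 7 h 51 min
Sat: 08:23–18:27 = 10 h 4 min; less 45 min break → 9 h 19 min
Total worked: 55 h 28 min = 55.47 h.
Threshold 44 h → overtime 11 h 28 min, regular 44 h 0 min.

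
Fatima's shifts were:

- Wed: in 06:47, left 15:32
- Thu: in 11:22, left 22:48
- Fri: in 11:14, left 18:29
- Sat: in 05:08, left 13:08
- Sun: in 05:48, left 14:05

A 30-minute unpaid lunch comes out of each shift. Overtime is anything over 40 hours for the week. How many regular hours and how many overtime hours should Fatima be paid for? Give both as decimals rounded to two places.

Wed: 06:47–15:32 = 8 h 45 min; less 30 min break → 8 h 15 min
Thu: 11:22–22:48 = 11 h 26 min; less 30 min break → 10 h 56 min
Fri: 11:14–18:29 = 7 h 15 min; less 30 min break → 6 h 45 min
Sat: 05:08–13:08 = 8 h 0 min; less 30 min break → 7 h 30 min
Sun: 05:48–14:05 = 8 h 17 min; less 30 min break → 7 h 47 min
Total worked: 41 h 13 min = 41.22 h.
Threshold 40 h → overtime 1 h 13 min, regular 40 h 0 min.

Regular 40.00 hours, overtime 1.22 hours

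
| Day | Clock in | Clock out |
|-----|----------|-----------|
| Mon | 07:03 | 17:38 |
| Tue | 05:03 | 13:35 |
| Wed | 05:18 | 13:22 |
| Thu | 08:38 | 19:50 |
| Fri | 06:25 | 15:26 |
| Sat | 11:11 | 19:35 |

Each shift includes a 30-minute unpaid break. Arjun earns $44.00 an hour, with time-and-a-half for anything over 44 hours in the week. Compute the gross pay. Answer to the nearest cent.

Mon: 07:03–17:38 = 10 h 35 min; less 30 min break → 10 h 5 min
Tue: 05:03–13:35 = 8 h 32 min; less 30 min break → 8 h 2 min
Wed: 05:18–13:22 = 8 h 4 min; less 30 min break → 7 h 34 min
Thu: 08:38–19:50 = 11 h 12 min; less 30 min break → 10 h 42 min
Fri: 06:25–15:26 = 9 h 1 min; less 30 min break → 8 h 31 min
Sat: 11:11–19:35 = 8 h 24 min; less 30 min break → 7 h 54 min
Total worked: 52 h 48 min = 3168 min.
Regular 44 h 0 min = 2640 min at $44.00/h; overtime 8 h 48 min = 528 min at $66.00/h.
Pay = (2640 × $44.00 + 528 × $66.00) ÷ 60 = $2516.80.

$2516.80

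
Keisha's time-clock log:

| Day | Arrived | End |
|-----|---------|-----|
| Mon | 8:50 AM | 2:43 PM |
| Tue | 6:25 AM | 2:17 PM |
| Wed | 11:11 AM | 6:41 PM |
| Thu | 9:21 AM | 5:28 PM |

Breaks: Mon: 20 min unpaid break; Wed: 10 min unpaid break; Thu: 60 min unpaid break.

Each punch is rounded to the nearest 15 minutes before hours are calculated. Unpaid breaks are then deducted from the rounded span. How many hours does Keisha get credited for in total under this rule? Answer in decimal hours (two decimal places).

28.00 hours

Mon: in 8:50 AM→8:45 AM, out 2:43 PM→2:45 PM; 6 h 0 min − 20 min = 5 h 40 min
Tue: in 6:25 AM→6:30 AM, out 2:17 PM→2:15 PM; 7 h 45 min
Wed: in 11:11 AM→11:15 AM, out 6:41 PM→6:45 PM; 7 h 30 min − 10 min = 7 h 20 min
Thu: in 9:21 AM→9:15 AM, out 5:28 PM→5:30 PM; 8 h 15 min − 60 min = 7 h 15 min
Total credited: 28 h 0 min.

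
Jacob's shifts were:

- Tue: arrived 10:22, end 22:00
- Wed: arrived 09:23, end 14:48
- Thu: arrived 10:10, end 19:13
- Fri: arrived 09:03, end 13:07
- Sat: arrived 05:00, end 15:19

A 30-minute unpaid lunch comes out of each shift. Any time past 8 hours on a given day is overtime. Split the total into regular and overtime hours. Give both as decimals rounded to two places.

Regular 32.48 hours, overtime 5.50 hours

Tue: 10:22–22:00 = 11 h 38 min; less 30 min break → 11 h 8 min
Wed: 09:23–14:48 = 5 h 25 min; less 30 min break → 4 h 55 min
Thu: 10:10–19:13 = 9 h 3 min; less 30 min break → 8 h 33 min
Fri: 09:03–13:07 = 4 h 4 min; less 30 min break → 3 h 34 min
Sat: 05:00–15:19 = 10 h 19 min; less 30 min break → 9 h 49 min
Tue reg 8 h 0 min / OT 3 h 8 min; Wed reg 4 h 55 min / OT 0 h 0 min; Thu reg 8 h 0 min / OT 0 h 33 min; Fri reg 3 h 34 min / OT 0 h 0 min; Sat reg 8 h 0 min / OT 1 h 49 min.
Totals: regular 32 h 29 min, overtime 5 h 30 min.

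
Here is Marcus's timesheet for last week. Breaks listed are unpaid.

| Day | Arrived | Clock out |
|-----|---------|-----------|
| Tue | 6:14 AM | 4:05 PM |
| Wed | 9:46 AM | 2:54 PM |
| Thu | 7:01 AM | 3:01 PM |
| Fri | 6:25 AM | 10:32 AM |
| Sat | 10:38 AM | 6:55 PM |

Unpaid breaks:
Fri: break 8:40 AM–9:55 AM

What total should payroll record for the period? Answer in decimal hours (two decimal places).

Tue: 6:14 AM–4:05 PM = 9 h 51 min
Wed: 9:46 AM–2:54 PM = 5 h 8 min
Thu: 7:01 AM–3:01 PM = 8 h 0 min
Fri: 6:25 AM–10:32 AM = 4 h 7 min; less 75 min break → 2 h 52 min
Sat: 10:38 AM–6:55 PM = 8 h 17 min
Total: 9 h 51 min + 5 h 8 min + 8 h 0 min + 2 h 52 min + 8 h 17 min = 34 h 8 min.

34.13 hours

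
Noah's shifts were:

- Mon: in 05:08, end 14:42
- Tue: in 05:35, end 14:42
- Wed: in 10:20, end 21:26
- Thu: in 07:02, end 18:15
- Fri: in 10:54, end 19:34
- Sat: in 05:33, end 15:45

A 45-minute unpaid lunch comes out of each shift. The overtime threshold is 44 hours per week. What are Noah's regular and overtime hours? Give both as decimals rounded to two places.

Mon: 05:08–14:42 = 9 h 34 min; less 45 min break → 8 h 49 min
Tue: 05:35–14:42 = 9 h 7 min; less 45 min break → 8 h 22 min
Wed: 10:20–21:26 = 11 h 6 min; less 45 min break → 10 h 21 min
Thu: 07:02–18:15 = 11 h 13 min; less 45 min break → 10 h 28 min
Fri: 10:54–19:34 = 8 h 40 min; less 45 min break → 7 h 55 min
Sat: 05:33–15:45 = 10 h 12 min; less 45 min break → 9 h 27 min
Total worked: 55 h 22 min = 55.37 h.
Threshold 44 h → overtime 11 h 22 min, regular 44 h 0 min.

Regular 44.00 hours, overtime 11.37 hours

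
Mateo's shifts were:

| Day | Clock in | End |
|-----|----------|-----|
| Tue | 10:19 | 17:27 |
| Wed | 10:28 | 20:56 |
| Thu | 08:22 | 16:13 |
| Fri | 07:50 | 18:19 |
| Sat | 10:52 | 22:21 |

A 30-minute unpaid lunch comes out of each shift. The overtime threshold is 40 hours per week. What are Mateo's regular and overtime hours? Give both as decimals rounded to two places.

Regular 40.00 hours, overtime 4.92 hours

Tue: 10:19–17:27 = 7 h 8 min; less 30 min break → 6 h 38 min
Wed: 10:28–20:56 = 10 h 28 min; less 30 min break → 9 h 58 min
Thu: 08:22–16:13 = 7 h 51 min; less 30 min break → 7 h 21 min
Fri: 07:50–18:19 = 10 h 29 min; less 30 min break → 9 h 59 min
Sat: 10:52–22:21 = 11 h 29 min; less 30 min break → 10 h 59 min
Total worked: 44 h 55 min = 44.92 h.
Threshold 40 h → overtime 4 h 55 min, regular 40 h 0 min.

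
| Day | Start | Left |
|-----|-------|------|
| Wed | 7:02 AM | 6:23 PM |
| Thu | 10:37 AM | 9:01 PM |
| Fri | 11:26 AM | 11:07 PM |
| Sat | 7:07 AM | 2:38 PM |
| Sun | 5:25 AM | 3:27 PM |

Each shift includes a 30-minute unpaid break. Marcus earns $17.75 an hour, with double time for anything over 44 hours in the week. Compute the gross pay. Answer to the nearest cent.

$940.16

Wed: 7:02 AM–6:23 PM = 11 h 21 min; less 30 min break → 10 h 51 min
Thu: 10:37 AM–9:01 PM = 10 h 24 min; less 30 min break → 9 h 54 min
Fri: 11:26 AM–11:07 PM = 11 h 41 min; less 30 min break → 11 h 11 min
Sat: 7:07 AM–2:38 PM = 7 h 31 min; less 30 min break → 7 h 1 min
Sun: 5:25 AM–3:27 PM = 10 h 2 min; less 30 min break → 9 h 32 min
Total worked: 48 h 29 min = 2909 min.
Regular 44 h 0 min = 2640 min at $17.75/h; overtime 4 h 29 min = 269 min at $35.50/h.
Pay = (2640 × $17.75 + 269 × $35.50) ÷ 60 = $940.16.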